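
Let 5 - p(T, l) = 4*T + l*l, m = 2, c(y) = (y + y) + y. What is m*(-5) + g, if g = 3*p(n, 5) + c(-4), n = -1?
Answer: -70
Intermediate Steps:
c(y) = 3*y (c(y) = 2*y + y = 3*y)
p(T, l) = 5 - l² - 4*T (p(T, l) = 5 - (4*T + l*l) = 5 - (4*T + l²) = 5 - (l² + 4*T) = 5 + (-l² - 4*T) = 5 - l² - 4*T)
g = -60 (g = 3*(5 - 1*5² - 4*(-1)) + 3*(-4) = 3*(5 - 1*25 + 4) - 12 = 3*(5 - 25 + 4) - 12 = 3*(-16) - 12 = -48 - 12 = -60)
m*(-5) + g = 2*(-5) - 60 = -10 - 60 = -70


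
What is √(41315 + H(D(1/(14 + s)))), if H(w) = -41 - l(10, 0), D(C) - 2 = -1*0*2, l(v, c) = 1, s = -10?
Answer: √41273 ≈ 203.16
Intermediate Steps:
D(C) = 2 (D(C) = 2 - 1*0*2 = 2 + 0*2 = 2 + 0 = 2)
H(w) = -42 (H(w) = -41 - 1*1 = -41 - 1 = -42)
√(41315 + H(D(1/(14 + s)))) = √(41315 - 42) = √41273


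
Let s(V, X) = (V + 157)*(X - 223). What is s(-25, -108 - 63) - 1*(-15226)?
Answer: -36782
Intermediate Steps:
s(V, X) = (-223 + X)*(157 + V) (s(V, X) = (157 + V)*(-223 + X) = (-223 + X)*(157 + V))
s(-25, -108 - 63) - 1*(-15226) = (-35011 - 223*(-25) + 157*(-108 - 63) - 25*(-108 - 63)) - 1*(-15226) = (-35011 + 5575 + 157*(-171) - 25*(-171)) + 15226 = (-35011 + 5575 - 26847 + 4275) + 15226 = -52008 + 15226 = -36782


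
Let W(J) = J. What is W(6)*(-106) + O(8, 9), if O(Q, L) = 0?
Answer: -636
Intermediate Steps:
W(6)*(-106) + O(8, 9) = 6*(-106) + 0 = -636 + 0 = -636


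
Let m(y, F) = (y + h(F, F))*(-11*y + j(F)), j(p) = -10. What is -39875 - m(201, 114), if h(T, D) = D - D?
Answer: 406546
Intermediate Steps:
h(T, D) = 0
m(y, F) = y*(-10 - 11*y) (m(y, F) = (y + 0)*(-11*y - 10) = y*(-10 - 11*y))
-39875 - m(201, 114) = -39875 - 201*(-10 - 11*201) = -39875 - 201*(-10 - 2211) = -39875 - 201*(-2221) = -39875 - 1*(-446421) = -39875 + 446421 = 406546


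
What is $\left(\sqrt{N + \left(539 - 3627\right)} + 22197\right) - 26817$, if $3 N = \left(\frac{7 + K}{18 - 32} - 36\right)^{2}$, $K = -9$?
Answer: $-4620 + \frac{i \sqrt{1172805}}{21} \approx -4620.0 + 51.57 i$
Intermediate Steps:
$N = \frac{63001}{147}$ ($N = \frac{\left(\frac{7 - 9}{18 - 32} - 36\right)^{2}}{3} = \frac{\left(- \frac{2}{-14} - 36\right)^{2}}{3} = \frac{\left(\left(-2\right) \left(- \frac{1}{14}\right) - 36\right)^{2}}{3} = \frac{\left(\frac{1}{7} - 36\right)^{2}}{3} = \frac{\left(- \frac{251}{7}\right)^{2}}{3} = \frac{1}{3} \cdot \frac{63001}{49} = \frac{63001}{147} \approx 428.58$)
$\left(\sqrt{N + \left(539 - 3627\right)} + 22197\right) - 26817 = \left(\sqrt{\frac{63001}{147} + \left(539 - 3627\right)} + 22197\right) - 26817 = \left(\sqrt{\frac{63001}{147} - 3088} + 22197\right) - 26817 = \left(\sqrt{- \frac{390935}{147}} + 22197\right) - 26817 = \left(\frac{i \sqrt{1172805}}{21} + 22197\right) - 26817 = \left(22197 + \frac{i \sqrt{1172805}}{21}\right) - 26817 = -4620 + \frac{i \sqrt{1172805}}{21}$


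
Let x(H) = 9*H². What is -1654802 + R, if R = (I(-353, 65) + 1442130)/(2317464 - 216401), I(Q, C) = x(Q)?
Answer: -3476840690915/2101063 ≈ -1.6548e+6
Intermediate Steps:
I(Q, C) = 9*Q²
R = 2563611/2101063 (R = (9*(-353)² + 1442130)/(2317464 - 216401) = (9*124609 + 1442130)/2101063 = (1121481 + 1442130)*(1/2101063) = 2563611*(1/2101063) = 2563611/2101063 ≈ 1.2201)
-1654802 + R = -1654802 + 2563611/2101063 = -3476840690915/2101063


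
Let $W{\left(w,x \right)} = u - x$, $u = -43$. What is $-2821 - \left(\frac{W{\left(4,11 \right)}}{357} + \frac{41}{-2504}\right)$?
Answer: $- \frac{840540345}{297976} \approx -2820.8$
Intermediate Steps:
$W{\left(w,x \right)} = -43 - x$
$-2821 - \left(\frac{W{\left(4,11 \right)}}{357} + \frac{41}{-2504}\right) = -2821 - \left(\frac{-43 - 11}{357} + \frac{41}{-2504}\right) = -2821 - \left(\left(-43 - 11\right) \frac{1}{357} + 41 \left(- \frac{1}{2504}\right)\right) = -2821 - \left(\left(-54\right) \frac{1}{357} - \frac{41}{2504}\right) = -2821 - \left(- \frac{18}{119} - \frac{41}{2504}\right) = -2821 - - \frac{49951}{297976} = -2821 + \frac{49951}{297976} = - \frac{840540345}{297976}$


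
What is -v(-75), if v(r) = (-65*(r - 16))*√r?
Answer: -29575*I*√3 ≈ -51225.0*I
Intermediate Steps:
v(r) = √r*(1040 - 65*r) (v(r) = (-65*(-16 + r))*√r = (1040 - 65*r)*√r = √r*(1040 - 65*r))
-v(-75) = -65*√(-75)*(16 - 1*(-75)) = -65*5*I*√3*(16 + 75) = -65*5*I*√3*91 = -29575*I*√3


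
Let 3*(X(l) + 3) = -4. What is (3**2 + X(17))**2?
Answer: 196/9 ≈ 21.778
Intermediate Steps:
X(l) = -13/3 (X(l) = -3 + (1/3)*(-4) = -3 - 4/3 = -13/3)
(3**2 + X(17))**2 = (3**2 - 13/3)**2 = (9 - 13/3)**2 = (14/3)**2 = 196/9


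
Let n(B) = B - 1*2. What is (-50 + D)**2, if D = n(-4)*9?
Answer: 10816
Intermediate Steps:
n(B) = -2 + B (n(B) = B - 2 = -2 + B)
D = -54 (D = (-2 - 4)*9 = -6*9 = -54)
(-50 + D)**2 = (-50 - 54)**2 = (-104)**2 = 10816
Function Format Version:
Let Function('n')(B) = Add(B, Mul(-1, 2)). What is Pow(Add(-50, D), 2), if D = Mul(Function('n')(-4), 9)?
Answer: 10816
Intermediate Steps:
Function('n')(B) = Add(-2, B) (Function('n')(B) = Add(B, -2) = Add(-2, B))
D = -54 (D = Mul(Add(-2, -4), 9) = Mul(-6, 9) = -54)
Pow(Add(-50, D), 2) = Pow(Add(-50, -54), 2) = Pow(-104, 2) = 10816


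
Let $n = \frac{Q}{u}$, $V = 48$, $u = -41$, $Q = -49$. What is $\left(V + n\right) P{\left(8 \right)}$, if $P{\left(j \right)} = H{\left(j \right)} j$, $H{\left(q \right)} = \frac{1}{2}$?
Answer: $\frac{8068}{41} \approx 196.78$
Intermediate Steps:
$H{\left(q \right)} = \frac{1}{2}$
$n = \frac{49}{41}$ ($n = - \frac{49}{-41} = \left(-49\right) \left(- \frac{1}{41}\right) = \frac{49}{41} \approx 1.1951$)
$P{\left(j \right)} = \frac{j}{2}$
$\left(V + n\right) P{\left(8 \right)} = \left(48 + \frac{49}{41}\right) \frac{1}{2} \cdot 8 = \frac{2017}{41} \cdot 4 = \frac{8068}{41}$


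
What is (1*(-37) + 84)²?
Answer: 2209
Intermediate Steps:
(1*(-37) + 84)² = (-37 + 84)² = 47² = 2209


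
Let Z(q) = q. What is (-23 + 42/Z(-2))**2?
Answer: 1936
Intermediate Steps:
(-23 + 42/Z(-2))**2 = (-23 + 42/(-2))**2 = (-23 + 42*(-1/2))**2 = (-23 - 21)**2 = (-44)**2 = 1936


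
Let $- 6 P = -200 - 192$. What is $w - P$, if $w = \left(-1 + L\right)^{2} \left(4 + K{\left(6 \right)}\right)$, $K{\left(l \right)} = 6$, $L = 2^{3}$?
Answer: $\frac{1274}{3} \approx 424.67$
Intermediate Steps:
$L = 8$
$P = \frac{196}{3}$ ($P = - \frac{-200 - 192}{6} = \left(- \frac{1}{6}\right) \left(-392\right) = \frac{196}{3} \approx 65.333$)
$w = 490$ ($w = \left(-1 + 8\right)^{2} \left(4 + 6\right) = 7^{2} \cdot 10 = 49 \cdot 10 = 490$)
$w - P = 490 - \frac{196}{3} = \frac{1274}{3}$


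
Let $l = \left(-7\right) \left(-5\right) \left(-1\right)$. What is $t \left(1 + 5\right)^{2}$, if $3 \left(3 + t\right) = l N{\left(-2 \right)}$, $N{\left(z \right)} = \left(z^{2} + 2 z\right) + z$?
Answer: $732$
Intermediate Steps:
$l = -35$ ($l = 35 \left(-1\right) = -35$)
$N{\left(z \right)} = z^{2} + 3 z$
$t = \frac{61}{3}$ ($t = -3 + \frac{\left(-35\right) \left(- 2 \left(3 - 2\right)\right)}{3} = -3 + \frac{\left(-35\right) \left(\left(-2\right) 1\right)}{3} = -3 + \frac{\left(-35\right) \left(-2\right)}{3} = -3 + \frac{1}{3} \cdot 70 = -3 + \frac{70}{3} = \frac{61}{3} \approx 20.333$)
$t \left(1 + 5\right)^{2} = \frac{61 \left(1 + 5\right)^{2}}{3} = \frac{61 \cdot 6^{2}}{3} = \frac{61}{3} \cdot 36 = 732$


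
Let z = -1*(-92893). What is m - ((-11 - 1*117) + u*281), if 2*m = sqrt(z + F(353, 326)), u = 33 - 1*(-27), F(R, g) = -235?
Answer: -16732 + sqrt(92658)/2 ≈ -16580.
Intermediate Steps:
z = 92893
u = 60 (u = 33 + 27 = 60)
m = sqrt(92658)/2 (m = sqrt(92893 - 235)/2 = sqrt(92658)/2 ≈ 152.20)
m - ((-11 - 1*117) + u*281) = sqrt(92658)/2 - ((-11 - 1*117) + 60*281) = sqrt(92658)/2 - ((-11 - 117) + 16860) = sqrt(92658)/2 - (-128 + 16860) = sqrt(92658)/2 - 1*16732 = sqrt(92658)/2 - 16732 = -16732 + sqrt(92658)/2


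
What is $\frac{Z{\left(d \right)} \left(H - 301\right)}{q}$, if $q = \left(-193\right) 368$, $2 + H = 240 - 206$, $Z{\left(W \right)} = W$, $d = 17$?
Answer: $\frac{4573}{71024} \approx 0.064387$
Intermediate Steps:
$H = 32$ ($H = -2 + \left(240 - 206\right) = -2 + 34 = 32$)
$q = -71024$
$\frac{Z{\left(d \right)} \left(H - 301\right)}{q} = \frac{17 \left(32 - 301\right)}{-71024} = 17 \left(-269\right) \left(- \frac{1}{71024}\right) = \left(-4573\right) \left(- \frac{1}{71024}\right) = \frac{4573}{71024}$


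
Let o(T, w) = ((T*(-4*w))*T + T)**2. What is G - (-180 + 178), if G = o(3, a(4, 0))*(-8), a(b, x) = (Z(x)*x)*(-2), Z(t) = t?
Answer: -70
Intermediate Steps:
a(b, x) = -2*x**2 (a(b, x) = (x*x)*(-2) = x**2*(-2) = -2*x**2)
o(T, w) = (T - 4*w*T**2)**2 (o(T, w) = ((-4*T*w)*T + T)**2 = (-4*w*T**2 + T)**2 = (T - 4*w*T**2)**2)
G = -72 (G = (3**2*(-1 + 4*3*(-2*0**2))**2)*(-8) = (9*(-1 + 4*3*(-2*0))**2)*(-8) = (9*(-1 + 4*3*0)**2)*(-8) = (9*(-1 + 0)**2)*(-8) = (9*(-1)**2)*(-8) = (9*1)*(-8) = 9*(-8) = -72)
G - (-180 + 178) = -72 - (-180 + 178) = -72 - 1*(-2) = -72 + 2 = -70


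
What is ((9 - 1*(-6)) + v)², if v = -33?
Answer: 324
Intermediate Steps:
((9 - 1*(-6)) + v)² = ((9 - 1*(-6)) - 33)² = ((9 + 6) - 33)² = (15 - 33)² = (-18)² = 324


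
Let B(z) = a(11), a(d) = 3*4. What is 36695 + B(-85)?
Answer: 36707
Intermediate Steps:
a(d) = 12
B(z) = 12
36695 + B(-85) = 36695 + 12 = 36707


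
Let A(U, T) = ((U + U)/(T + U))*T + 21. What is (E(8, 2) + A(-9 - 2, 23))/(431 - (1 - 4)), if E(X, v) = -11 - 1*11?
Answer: -37/372 ≈ -0.099462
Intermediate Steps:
E(X, v) = -22 (E(X, v) = -11 - 11 = -22)
A(U, T) = 21 + 2*T*U/(T + U) (A(U, T) = ((2*U)/(T + U))*T + 21 = (2*U/(T + U))*T + 21 = 2*T*U/(T + U) + 21 = 21 + 2*T*U/(T + U))
(E(8, 2) + A(-9 - 2, 23))/(431 - (1 - 4)) = (-22 + (21*23 + 21*(-9 - 2) + 2*23*(-9 - 2))/(23 + (-9 - 2)))/(431 - (1 - 4)) = (-22 + (483 + 21*(-11) + 2*23*(-11))/(23 - 11))/(431 - 1*(-3)) = (-22 + (483 - 231 - 506)/12)/(431 + 3) = (-22 + (1/12)*(-254))/434 = (-22 - 127/6)*(1/434) = -259/6*1/434 = -37/372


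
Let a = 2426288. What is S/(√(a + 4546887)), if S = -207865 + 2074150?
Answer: 373257*√278927/278927 ≈ 706.75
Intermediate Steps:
S = 1866285
S/(√(a + 4546887)) = 1866285/(√(2426288 + 4546887)) = 1866285/(√6973175) = 1866285/((5*√278927)) = 1866285*(√278927/1394635) = 373257*√278927/278927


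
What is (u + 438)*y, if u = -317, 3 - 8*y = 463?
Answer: -13915/2 ≈ -6957.5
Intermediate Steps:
y = -115/2 (y = 3/8 - ⅛*463 = 3/8 - 463/8 = -115/2 ≈ -57.500)
(u + 438)*y = (-317 + 438)*(-115/2) = 121*(-115/2) = -13915/2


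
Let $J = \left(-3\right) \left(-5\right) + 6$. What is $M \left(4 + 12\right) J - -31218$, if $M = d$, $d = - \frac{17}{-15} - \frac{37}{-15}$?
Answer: $\frac{162138}{5} \approx 32428.0$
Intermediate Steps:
$J = 21$ ($J = 15 + 6 = 21$)
$d = \frac{18}{5}$ ($d = \left(-17\right) \left(- \frac{1}{15}\right) - - \frac{37}{15} = \frac{17}{15} + \frac{37}{15} = \frac{18}{5} \approx 3.6$)
$M = \frac{18}{5} \approx 3.6$
$M \left(4 + 12\right) J - -31218 = \frac{18 \left(4 + 12\right) 21}{5} - -31218 = \frac{18 \cdot 16 \cdot 21}{5} + 31218 = \frac{18}{5} \cdot 336 + 31218 = \frac{6048}{5} + 31218 = \frac{162138}{5}$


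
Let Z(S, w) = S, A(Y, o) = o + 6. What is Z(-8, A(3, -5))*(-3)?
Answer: 24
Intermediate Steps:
A(Y, o) = 6 + o
Z(-8, A(3, -5))*(-3) = -8*(-3) = 24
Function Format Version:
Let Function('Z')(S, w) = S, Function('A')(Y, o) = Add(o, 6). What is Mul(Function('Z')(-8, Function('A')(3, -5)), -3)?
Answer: 24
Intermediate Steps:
Function('A')(Y, o) = Add(6, o)
Mul(Function('Z')(-8, Function('A')(3, -5)), -3) = Mul(-8, -3) = 24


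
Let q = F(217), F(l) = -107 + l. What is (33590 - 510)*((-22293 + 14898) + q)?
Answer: -240987800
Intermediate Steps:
q = 110 (q = -107 + 217 = 110)
(33590 - 510)*((-22293 + 14898) + q) = (33590 - 510)*((-22293 + 14898) + 110) = 33080*(-7395 + 110) = 33080*(-7285) = -240987800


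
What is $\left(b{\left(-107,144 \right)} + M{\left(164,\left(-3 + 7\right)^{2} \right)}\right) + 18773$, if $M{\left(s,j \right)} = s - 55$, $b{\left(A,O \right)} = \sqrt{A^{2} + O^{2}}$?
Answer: $18882 + \sqrt{32185} \approx 19061.0$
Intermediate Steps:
$M{\left(s,j \right)} = -55 + s$ ($M{\left(s,j \right)} = s - 55 = -55 + s$)
$\left(b{\left(-107,144 \right)} + M{\left(164,\left(-3 + 7\right)^{2} \right)}\right) + 18773 = \left(\sqrt{\left(-107\right)^{2} + 144^{2}} + \left(-55 + 164\right)\right) + 18773 = \left(\sqrt{11449 + 20736} + 109\right) + 18773 = \left(\sqrt{32185} + 109\right) + 18773 = \left(109 + \sqrt{32185}\right) + 18773 = 18882 + \sqrt{32185}$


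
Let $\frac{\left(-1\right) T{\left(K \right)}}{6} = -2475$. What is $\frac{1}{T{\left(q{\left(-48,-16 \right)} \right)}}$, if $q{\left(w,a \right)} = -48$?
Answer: $\frac{1}{14850} \approx 6.734 \cdot 10^{-5}$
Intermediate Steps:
$T{\left(K \right)} = 14850$ ($T{\left(K \right)} = \left(-6\right) \left(-2475\right) = 14850$)
$\frac{1}{T{\left(q{\left(-48,-16 \right)} \right)}} = \frac{1}{14850}$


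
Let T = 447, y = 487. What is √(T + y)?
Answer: √934 ≈ 30.561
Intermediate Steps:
√(T + y) = √(447 + 487) = √934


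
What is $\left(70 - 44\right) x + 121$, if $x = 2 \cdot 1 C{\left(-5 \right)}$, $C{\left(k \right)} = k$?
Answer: $-139$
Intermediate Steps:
$x = -10$ ($x = 2 \cdot 1 \left(-5\right) = 2 \left(-5\right) = -10$)
$\left(70 - 44\right) x + 121 = \left(70 - 44\right) \left(-10\right) + 121 = 26 \left(-10\right) + 121 = -260 + 121 = -139$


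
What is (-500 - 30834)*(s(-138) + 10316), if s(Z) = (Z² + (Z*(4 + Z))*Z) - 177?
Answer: 79046689142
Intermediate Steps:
s(Z) = -177 + Z² + Z²*(4 + Z) (s(Z) = (Z² + Z²*(4 + Z)) - 177 = -177 + Z² + Z²*(4 + Z))
(-500 - 30834)*(s(-138) + 10316) = (-500 - 30834)*((-177 + (-138)³ + 5*(-138)²) + 10316) = -31334*((-177 - 2628072 + 5*19044) + 10316) = -31334*((-177 - 2628072 + 95220) + 10316) = -31334*(-2533029 + 10316) = -31334*(-2522713) = 79046689142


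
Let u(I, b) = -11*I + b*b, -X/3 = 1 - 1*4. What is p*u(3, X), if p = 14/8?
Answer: 84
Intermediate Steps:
X = 9 (X = -3*(1 - 1*4) = -3*(1 - 4) = -3*(-3) = 9)
u(I, b) = b² - 11*I (u(I, b) = -11*I + b² = b² - 11*I)
p = 7/4 (p = 14*(⅛) = 7/4 ≈ 1.7500)
p*u(3, X) = 7*(9² - 11*3)/4 = 7*(81 - 33)/4 = (7/4)*48 = 84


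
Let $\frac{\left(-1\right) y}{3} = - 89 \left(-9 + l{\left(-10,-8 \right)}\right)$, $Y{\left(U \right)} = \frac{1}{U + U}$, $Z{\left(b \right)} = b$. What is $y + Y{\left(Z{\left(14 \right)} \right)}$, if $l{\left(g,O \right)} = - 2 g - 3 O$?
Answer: $\frac{261661}{28} \approx 9345.0$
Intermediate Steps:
$l{\left(g,O \right)} = - 3 O - 2 g$
$Y{\left(U \right)} = \frac{1}{2 U}$
$y = 9345$ ($y = - 3 \left(- 89 \left(-9 - -44\right)\right) = - 3 \left(- 89 \left(-9 + \left(24 + 20\right)\right)\right) = - 3 \left(- 89 \left(-9 + 44\right)\right) = - 3 \left(\left(-89\right) 35\right) = \left(-3\right) \left(-3115\right) = 9345$)
$y + Y{\left(Z{\left(14 \right)} \right)} = 9345 + \frac{1}{2 \cdot 14} = 9345 + \frac{1}{2} \cdot \frac{1}{14} = 9345 + \frac{1}{28} = \frac{261661}{28}$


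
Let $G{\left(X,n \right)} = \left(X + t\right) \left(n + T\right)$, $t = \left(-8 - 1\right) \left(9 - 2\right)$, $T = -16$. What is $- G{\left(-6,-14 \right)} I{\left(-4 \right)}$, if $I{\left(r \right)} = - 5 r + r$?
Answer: $-33120$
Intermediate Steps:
$t = -63$ ($t = \left(-9\right) 7 = -63$)
$I{\left(r \right)} = - 4 r$
$G{\left(X,n \right)} = \left(-63 + X\right) \left(-16 + n\right)$ ($G{\left(X,n \right)} = \left(X - 63\right) \left(n - 16\right) = \left(-63 + X\right) \left(-16 + n\right)$)
$- G{\left(-6,-14 \right)} I{\left(-4 \right)} = - (1008 - -882 - -96 - -84) \left(\left(-4\right) \left(-4\right)\right) = - (1008 + 882 + 96 + 84) 16 = \left(-1\right) 2070 \cdot 16 = \left(-2070\right) 16 = -33120$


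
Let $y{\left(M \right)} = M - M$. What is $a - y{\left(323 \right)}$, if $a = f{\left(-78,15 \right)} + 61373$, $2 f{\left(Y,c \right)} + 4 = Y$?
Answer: $61332$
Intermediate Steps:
$f{\left(Y,c \right)} = -2 + \frac{Y}{2}$
$a = 61332$ ($a = \left(-2 + \frac{1}{2} \left(-78\right)\right) + 61373 = \left(-2 - 39\right) + 61373 = -41 + 61373 = 61332$)
$y{\left(M \right)} = 0$
$a - y{\left(323 \right)} = 61332 - 0 = 61332 + 0 = 61332$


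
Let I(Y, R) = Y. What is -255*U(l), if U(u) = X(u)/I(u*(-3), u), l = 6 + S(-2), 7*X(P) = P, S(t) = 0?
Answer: 85/7 ≈ 12.143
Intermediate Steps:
X(P) = P/7
l = 6 (l = 6 + 0 = 6)
U(u) = -1/21 (U(u) = (u/7)/((u*(-3))) = (u/7)/((-3*u)) = (u/7)*(-1/(3*u)) = -1/21)
-255*U(l) = -255*(-1/21) = 85/7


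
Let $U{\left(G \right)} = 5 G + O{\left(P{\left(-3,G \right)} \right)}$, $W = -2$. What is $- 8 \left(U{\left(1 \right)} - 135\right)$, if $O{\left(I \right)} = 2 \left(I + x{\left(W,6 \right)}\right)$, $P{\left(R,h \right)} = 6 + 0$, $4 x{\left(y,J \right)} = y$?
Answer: $952$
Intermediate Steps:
$x{\left(y,J \right)} = \frac{y}{4}$
$P{\left(R,h \right)} = 6$
$O{\left(I \right)} = -1 + 2 I$ ($O{\left(I \right)} = 2 \left(I + \frac{1}{4} \left(-2\right)\right) = 2 \left(I - \frac{1}{2}\right) = 2 \left(- \frac{1}{2} + I\right) = -1 + 2 I$)
$U{\left(G \right)} = 11 + 5 G$ ($U{\left(G \right)} = 5 G + \left(-1 + 2 \cdot 6\right) = 5 G + \left(-1 + 12\right) = 5 G + 11 = 11 + 5 G$)
$- 8 \left(U{\left(1 \right)} - 135\right) = - 8 \left(\left(11 + 5 \cdot 1\right) - 135\right) = - 8 \left(\left(11 + 5\right) - 135\right) = - 8 \left(16 - 135\right) = \left(-8\right) \left(-119\right) = 952$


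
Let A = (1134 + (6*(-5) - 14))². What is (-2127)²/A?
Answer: 4524129/1188100 ≈ 3.8079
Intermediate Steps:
A = 1188100 (A = (1134 + (-30 - 14))² = (1134 - 44)² = 1090² = 1188100)
(-2127)²/A = (-2127)²/1188100 = 4524129*(1/1188100) = 4524129/1188100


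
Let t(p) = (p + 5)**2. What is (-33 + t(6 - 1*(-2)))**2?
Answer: 18496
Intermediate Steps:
t(p) = (5 + p)**2
(-33 + t(6 - 1*(-2)))**2 = (-33 + (5 + (6 - 1*(-2)))**2)**2 = (-33 + (5 + (6 + 2))**2)**2 = (-33 + (5 + 8)**2)**2 = (-33 + 13**2)**2 = (-33 + 169)**2 = 136**2 = 18496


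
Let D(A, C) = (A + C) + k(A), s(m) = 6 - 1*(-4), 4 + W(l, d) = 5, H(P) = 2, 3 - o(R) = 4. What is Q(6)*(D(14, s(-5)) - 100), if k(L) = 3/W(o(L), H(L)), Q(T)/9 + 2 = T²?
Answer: -22338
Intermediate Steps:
o(R) = -1 (o(R) = 3 - 1*4 = 3 - 4 = -1)
W(l, d) = 1 (W(l, d) = -4 + 5 = 1)
Q(T) = -18 + 9*T²
k(L) = 3 (k(L) = 3/1 = 3*1 = 3)
s(m) = 10 (s(m) = 6 + 4 = 10)
D(A, C) = 3 + A + C (D(A, C) = (A + C) + 3 = 3 + A + C)
Q(6)*(D(14, s(-5)) - 100) = (-18 + 9*6²)*((3 + 14 + 10) - 100) = (-18 + 9*36)*(27 - 100) = (-18 + 324)*(-73) = 306*(-73) = -22338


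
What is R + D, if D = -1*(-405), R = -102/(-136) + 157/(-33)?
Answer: 52931/132 ≈ 400.99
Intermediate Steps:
R = -529/132 (R = -102*(-1/136) + 157*(-1/33) = 3/4 - 157/33 = -529/132 ≈ -4.0076)
D = 405
R + D = -529/132 + 405 = 52931/132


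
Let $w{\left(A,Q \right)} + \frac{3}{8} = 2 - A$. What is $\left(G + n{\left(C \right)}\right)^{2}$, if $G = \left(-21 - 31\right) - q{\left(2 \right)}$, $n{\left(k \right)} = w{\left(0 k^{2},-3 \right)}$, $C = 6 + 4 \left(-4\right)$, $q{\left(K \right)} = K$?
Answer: $\frac{175561}{64} \approx 2743.1$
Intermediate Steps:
$C = -10$ ($C = 6 - 16 = -10$)
$w{\left(A,Q \right)} = \frac{13}{8} - A$ ($w{\left(A,Q \right)} = - \frac{3}{8} - \left(-2 + A\right) = \frac{13}{8} - A$)
$n{\left(k \right)} = \frac{13}{8}$ ($n{\left(k \right)} = \frac{13}{8} - 0 k^{2} = \frac{13}{8} - 0 = \frac{13}{8} + 0 = \frac{13}{8}$)
$G = -54$ ($G = \left(-21 - 31\right) - 2 = -52 - 2 = -54$)
$\left(G + n{\left(C \right)}\right)^{2} = \left(-54 + \frac{13}{8}\right)^{2} = \left(- \frac{419}{8}\right)^{2} = \frac{175561}{64}$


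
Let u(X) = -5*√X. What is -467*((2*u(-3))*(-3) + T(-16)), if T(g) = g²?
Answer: -119552 - 14010*I*√3 ≈ -1.1955e+5 - 24266.0*I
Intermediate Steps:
-467*((2*u(-3))*(-3) + T(-16)) = -467*((2*(-5*I*√3))*(-3) + (-16)²) = -467*((2*(-5*I*√3))*(-3) + 256) = -467*(-10*I*√3*(-3) + 256) = -467*(30*I*√3 + 256) = -467*(256 + 30*I*√3) = -119552 - 14010*I*√3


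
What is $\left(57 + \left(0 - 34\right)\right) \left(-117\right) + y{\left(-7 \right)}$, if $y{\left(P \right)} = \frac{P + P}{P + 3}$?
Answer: $- \frac{5375}{2} \approx -2687.5$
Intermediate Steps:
$y{\left(P \right)} = \frac{2 P}{3 + P}$
$\left(57 + \left(0 - 34\right)\right) \left(-117\right) + y{\left(-7 \right)} = \left(57 + \left(0 - 34\right)\right) \left(-117\right) + 2 \left(-7\right) \frac{1}{3 - 7} = \left(57 + \left(0 - 34\right)\right) \left(-117\right) + 2 \left(-7\right) \frac{1}{-4} = \left(57 - 34\right) \left(-117\right) + 2 \left(-7\right) \left(- \frac{1}{4}\right) = 23 \left(-117\right) + \frac{7}{2} = -2691 + \frac{7}{2} = - \frac{5375}{2}$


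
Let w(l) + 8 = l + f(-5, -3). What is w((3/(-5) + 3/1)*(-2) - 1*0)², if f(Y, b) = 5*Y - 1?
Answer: 37636/25 ≈ 1505.4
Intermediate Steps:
f(Y, b) = -1 + 5*Y
w(l) = -34 + l (w(l) = -8 + (l + (-1 + 5*(-5))) = -8 + (l + (-1 - 25)) = -8 + (l - 26) = -8 + (-26 + l) = -34 + l)
w((3/(-5) + 3/1)*(-2) - 1*0)² = (-34 + ((3/(-5) + 3/1)*(-2) - 1*0))² = (-34 + ((3*(-⅕) + 3*1)*(-2) + 0))² = (-34 + ((-⅗ + 3)*(-2) + 0))² = (-34 + ((12/5)*(-2) + 0))² = (-34 + (-24/5 + 0))² = (-34 - 24/5)² = (-194/5)² = 37636/25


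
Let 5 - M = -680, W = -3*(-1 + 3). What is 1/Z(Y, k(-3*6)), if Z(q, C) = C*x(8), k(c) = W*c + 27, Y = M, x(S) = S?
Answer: 1/1080 ≈ 0.00092593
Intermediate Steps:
W = -6 (W = -3*2 = -6)
M = 685 (M = 5 - 1*(-680) = 5 + 680 = 685)
Y = 685
k(c) = 27 - 6*c (k(c) = -6*c + 27 = 27 - 6*c)
Z(q, C) = 8*C (Z(q, C) = C*8 = 8*C)
1/Z(Y, k(-3*6)) = 1/(8*(27 - (-18)*6)) = 1/(8*(27 - 6*(-18))) = 1/(8*(27 + 108)) = 1/(8*135) = 1/1080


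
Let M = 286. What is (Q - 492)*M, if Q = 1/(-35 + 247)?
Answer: -14915329/106 ≈ -1.4071e+5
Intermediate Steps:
Q = 1/212 ≈ 0.0047170
(Q - 492)*M = (1/212 - 492)*286 = -104303/212*286 = -14915329/106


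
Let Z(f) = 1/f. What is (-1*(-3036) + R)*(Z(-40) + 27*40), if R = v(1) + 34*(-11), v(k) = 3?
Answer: 23025067/8 ≈ 2.8781e+6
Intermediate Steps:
R = -371 (R = 3 + 34*(-11) = 3 - 374 = -371)
(-1*(-3036) + R)*(Z(-40) + 27*40) = (-1*(-3036) - 371)*(1/(-40) + 27*40) = (3036 - 371)*(-1/40 + 1080) = 2665*(43199/40) = 23025067/8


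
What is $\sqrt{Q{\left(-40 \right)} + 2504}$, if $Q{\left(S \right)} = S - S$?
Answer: $2 \sqrt{626} \approx 50.04$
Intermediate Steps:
$Q{\left(S \right)} = 0$
$\sqrt{Q{\left(-40 \right)} + 2504} = \sqrt{0 + 2504} = \sqrt{2504} = 2 \sqrt{626}$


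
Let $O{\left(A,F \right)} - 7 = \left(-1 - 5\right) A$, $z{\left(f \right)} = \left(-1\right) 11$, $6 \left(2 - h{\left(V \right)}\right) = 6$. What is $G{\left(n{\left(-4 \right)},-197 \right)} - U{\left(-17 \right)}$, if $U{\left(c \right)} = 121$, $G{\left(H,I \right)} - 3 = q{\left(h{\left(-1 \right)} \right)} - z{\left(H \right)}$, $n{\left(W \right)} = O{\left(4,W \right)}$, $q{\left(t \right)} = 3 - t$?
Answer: $-105$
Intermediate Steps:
$h{\left(V \right)} = 1$ ($h{\left(V \right)} = 2 - 1 = 1$)
$z{\left(f \right)} = -11$
$O{\left(A,F \right)} = 7 - 6 A$ ($O{\left(A,F \right)} = 7 + \left(-1 - 5\right) A = 7 - 6 A$)
$n{\left(W \right)} = -17$ ($n{\left(W \right)} = 7 - 24 = -17$)
$G{\left(H,I \right)} = 16$ ($G{\left(H,I \right)} = 3 + \left(\left(3 - 1\right) - -11\right) = 3 + \left(\left(3 - 1\right) + 11\right) = 3 + \left(2 + 11\right) = 3 + 13 = 16$)
$G{\left(n{\left(-4 \right)},-197 \right)} - U{\left(-17 \right)} = 16 - 121 = -105$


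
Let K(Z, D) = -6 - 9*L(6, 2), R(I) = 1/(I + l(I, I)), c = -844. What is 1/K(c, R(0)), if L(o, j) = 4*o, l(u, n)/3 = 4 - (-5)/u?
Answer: -1/222 ≈ -0.0045045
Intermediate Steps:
l(u, n) = 12 + 15/u (l(u, n) = 3*(4 - (-5)/u) = 3*(4 + 5/u) = 12 + 15/u)
R(I) = 1/(12 + I + 15/I) (R(I) = 1/(I + (12 + 15/I)) = 1/(12 + I + 15/I))
K(Z, D) = -222 (K(Z, D) = -6 - 36*6 = -6 - 9*24 = -6 - 216 = -222)
1/K(c, R(0)) = 1/(-222) = -1/222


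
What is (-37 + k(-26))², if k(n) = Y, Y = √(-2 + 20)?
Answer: 1387 - 222*√2 ≈ 1073.0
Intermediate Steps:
Y = 3*√2 (Y = √18 = 3*√2 ≈ 4.2426)
k(n) = 3*√2
(-37 + k(-26))² = (-37 + 3*√2)²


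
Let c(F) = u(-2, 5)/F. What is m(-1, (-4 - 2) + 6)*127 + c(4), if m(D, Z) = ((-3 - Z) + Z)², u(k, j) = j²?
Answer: 4597/4 ≈ 1149.3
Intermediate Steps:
m(D, Z) = 9 (m(D, Z) = (-3)² = 9)
c(F) = 25/F (c(F) = 5²/F = 25/F)
m(-1, (-4 - 2) + 6)*127 + c(4) = 9*127 + 25/4 = 1143 + 25*(¼) = 1143 + 25/4 = 4597/4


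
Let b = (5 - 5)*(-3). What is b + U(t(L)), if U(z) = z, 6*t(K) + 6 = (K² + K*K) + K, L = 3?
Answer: 5/2 ≈ 2.5000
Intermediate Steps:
t(K) = -1 + K²/3 + K/6 (t(K) = -1 + ((K² + K*K) + K)/6 = -1 + ((K² + K²) + K)/6 = -1 + (2*K² + K)/6 = -1 + (K + 2*K²)/6 = -1 + (K²/3 + K/6) = -1 + K²/3 + K/6)
b = 0 (b = 0*(-3) = 0)
b + U(t(L)) = 0 + (-1 + (⅓)*3² + (⅙)*3) = 0 + (-1 + (⅓)*9 + ½) = 0 + (-1 + 3 + ½) = 0 + 5/2 = 5/2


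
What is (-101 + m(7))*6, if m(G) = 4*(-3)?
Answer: -678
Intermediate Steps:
m(G) = -12
(-101 + m(7))*6 = (-101 - 12)*6 = -113*6 = -678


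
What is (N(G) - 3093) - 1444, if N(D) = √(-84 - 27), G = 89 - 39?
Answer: -4537 + I*√111 ≈ -4537.0 + 10.536*I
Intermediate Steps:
G = 50
N(D) = I*√111 (N(D) = √(-111) = I*√111)
(N(G) - 3093) - 1444 = (I*√111 - 3093) - 1444 = (-3093 + I*√111) - 1444 = -4537 + I*√111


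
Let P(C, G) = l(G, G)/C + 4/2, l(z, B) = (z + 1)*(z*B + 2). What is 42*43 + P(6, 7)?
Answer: 1876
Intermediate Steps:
l(z, B) = (1 + z)*(2 + B*z) (l(z, B) = (1 + z)*(B*z + 2) = (1 + z)*(2 + B*z))
P(C, G) = 2 + (2 + G² + G³ + 2*G)/C (P(C, G) = (2 + 2*G + G*G + G*G²)/C + 4/2 = (2 + 2*G + G² + G³)/C + 4*(½) = (2 + G² + G³ + 2*G)/C + 2 = 2 + (2 + G² + G³ + 2*G)/C)
42*43 + P(6, 7) = 42*43 + (2 + 7² + 7³ + 2*6 + 2*7)/6 = 1806 + (2 + 49 + 343 + 12 + 14)/6 = 1806 + (⅙)*420 = 1806 + 70 = 1876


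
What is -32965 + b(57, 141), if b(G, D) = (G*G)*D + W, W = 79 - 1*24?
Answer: 425199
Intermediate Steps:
W = 55 (W = 79 - 24 = 55)
b(G, D) = 55 + D*G**2 (b(G, D) = (G*G)*D + 55 = G**2*D + 55 = D*G**2 + 55 = 55 + D*G**2)
-32965 + b(57, 141) = -32965 + (55 + 141*57**2) = -32965 + (55 + 141*3249) = -32965 + (55 + 458109) = -32965 + 458164 = 425199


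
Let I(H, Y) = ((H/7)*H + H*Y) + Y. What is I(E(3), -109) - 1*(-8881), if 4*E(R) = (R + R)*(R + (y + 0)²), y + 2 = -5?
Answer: 7974/7 ≈ 1139.1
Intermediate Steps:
y = -7 (y = -2 - 5 = -7)
E(R) = R*(49 + R)/2 (E(R) = ((R + R)*(R + (-7 + 0)²))/4 = ((2*R)*(R + (-7)²))/4 = ((2*R)*(R + 49))/4 = ((2*R)*(49 + R))/4 = (2*R*(49 + R))/4 = R*(49 + R)/2)
I(H, Y) = Y + H²/7 + H*Y (I(H, Y) = ((H*(⅐))*H + H*Y) + Y = ((H/7)*H + H*Y) + Y = (H²/7 + H*Y) + Y = Y + H²/7 + H*Y)
I(E(3), -109) - 1*(-8881) = (-109 + ((½)*3*(49 + 3))²/7 + ((½)*3*(49 + 3))*(-109)) - 1*(-8881) = (-109 + ((½)*3*52)²/7 + ((½)*3*52)*(-109)) + 8881 = (-109 + (⅐)*78² + 78*(-109)) + 8881 = (-109 + (⅐)*6084 - 8502) + 8881 = (-109 + 6084/7 - 8502) + 8881 = -54193/7 + 8881 = 7974/7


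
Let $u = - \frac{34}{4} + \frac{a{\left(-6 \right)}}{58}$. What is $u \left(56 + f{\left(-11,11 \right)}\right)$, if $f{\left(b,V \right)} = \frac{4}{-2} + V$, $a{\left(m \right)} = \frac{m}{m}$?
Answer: $- \frac{15990}{29} \approx -551.38$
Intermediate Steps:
$a{\left(m \right)} = 1$
$f{\left(b,V \right)} = -2 + V$ ($f{\left(b,V \right)} = 4 \left(- \frac{1}{2}\right) + V = -2 + V$)
$u = - \frac{246}{29}$ ($u = - \frac{34}{4} + 1 \cdot \frac{1}{58} = \left(-34\right) \frac{1}{4} + 1 \cdot \frac{1}{58} = - \frac{17}{2} + \frac{1}{58} = - \frac{246}{29} \approx -8.4828$)
$u \left(56 + f{\left(-11,11 \right)}\right) = - \frac{246 \left(56 + \left(-2 + 11\right)\right)}{29} = - \frac{246 \left(56 + 9\right)}{29} = \left(- \frac{246}{29}\right) 65 = - \frac{15990}{29}$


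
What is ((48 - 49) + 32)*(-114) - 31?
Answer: -3565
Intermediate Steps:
((48 - 49) + 32)*(-114) - 31 = (-1 + 32)*(-114) - 31 = 31*(-114) - 31 = -3534 - 31 = -3565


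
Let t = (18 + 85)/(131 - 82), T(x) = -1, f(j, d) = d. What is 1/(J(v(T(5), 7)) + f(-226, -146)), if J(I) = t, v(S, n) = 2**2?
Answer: -49/7051 ≈ -0.0069494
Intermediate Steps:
v(S, n) = 4
t = 103/49 ≈ 2.1020
J(I) = 103/49
1/(J(v(T(5), 7)) + f(-226, -146)) = 1/(103/49 - 146) = 1/(-7051/49) = -49/7051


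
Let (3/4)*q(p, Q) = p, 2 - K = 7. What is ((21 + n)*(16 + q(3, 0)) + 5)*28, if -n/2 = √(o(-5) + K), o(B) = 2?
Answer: 11900 - 1120*I*√3 ≈ 11900.0 - 1939.9*I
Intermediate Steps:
K = -5 (K = 2 - 1*7 = 2 - 7 = -5)
q(p, Q) = 4*p/3
n = -2*I*√3 (n = -2*√(2 - 5) = -2*I*√3 ≈ -3.4641*I)
((21 + n)*(16 + q(3, 0)) + 5)*28 = ((21 - 2*I*√3)*(16 + (4/3)*3) + 5)*28 = ((21 - 2*I*√3)*(16 + 4) + 5)*28 = ((21 - 2*I*√3)*20 + 5)*28 = ((420 - 40*I*√3) + 5)*28 = (425 - 40*I*√3)*28 = 11900 - 1120*I*√3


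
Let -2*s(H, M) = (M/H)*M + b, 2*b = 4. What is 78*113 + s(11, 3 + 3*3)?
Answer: 96871/11 ≈ 8806.5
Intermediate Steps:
b = 2 (b = (1/2)*4 = 2)
s(H, M) = -1 - M**2/(2*H) (s(H, M) = -((M/H)*M + 2)/2 = -(M**2/H + 2)/2 = -(2 + M**2/H)/2 = -1 - M**2/(2*H))
78*113 + s(11, 3 + 3*3) = 78*113 + (-1*11 - (3 + 3*3)**2/2)/11 = 8814 + (-11 - (3 + 9)**2/2)/11 = 8814 + (-11 - 1/2*12**2)/11 = 8814 + (-11 - 1/2*144)/11 = 8814 + (-11 - 72)/11 = 8814 + (1/11)*(-83) = 8814 - 83/11 = 96871/11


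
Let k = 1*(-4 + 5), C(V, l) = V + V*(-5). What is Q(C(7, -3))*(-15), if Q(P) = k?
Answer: -15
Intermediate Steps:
C(V, l) = -4*V (C(V, l) = V - 5*V = -4*V)
k = 1 (k = 1*1 = 1)
Q(P) = 1
Q(C(7, -3))*(-15) = 1*(-15) = -15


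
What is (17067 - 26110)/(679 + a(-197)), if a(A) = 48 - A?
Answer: -9043/924 ≈ -9.7868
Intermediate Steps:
(17067 - 26110)/(679 + a(-197)) = (17067 - 26110)/(679 + (48 - 1*(-197))) = -9043/(679 + (48 + 197)) = -9043/(679 + 245) = -9043/924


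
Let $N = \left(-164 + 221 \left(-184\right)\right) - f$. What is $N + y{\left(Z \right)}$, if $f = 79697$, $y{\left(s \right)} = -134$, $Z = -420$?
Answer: $-120659$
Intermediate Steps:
$N = -120525$ ($N = \left(-164 + 221 \left(-184\right)\right) - 79697 = \left(-164 - 40664\right) - 79697 = -40828 - 79697 = -120525$)
$N + y{\left(Z \right)} = -120525 - 134 = -120659$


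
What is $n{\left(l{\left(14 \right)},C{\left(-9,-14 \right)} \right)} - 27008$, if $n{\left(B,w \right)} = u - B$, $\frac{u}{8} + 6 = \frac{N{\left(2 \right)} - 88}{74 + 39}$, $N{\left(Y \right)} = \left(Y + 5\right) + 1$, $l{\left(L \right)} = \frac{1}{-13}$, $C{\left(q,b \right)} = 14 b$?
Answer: $- \frac{39753471}{1469} \approx -27062.0$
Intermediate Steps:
$l{\left(L \right)} = - \frac{1}{13}$
$N{\left(Y \right)} = 6 + Y$ ($N{\left(Y \right)} = \left(5 + Y\right) + 1 = 6 + Y$)
$u = - \frac{6064}{113}$ ($u = -48 + 8 \frac{\left(6 + 2\right) - 88}{74 + 39} = -48 + 8 \frac{8 - 88}{113} = -48 + 8 \left(\left(-80\right) \frac{1}{113}\right) = -48 + 8 \left(- \frac{80}{113}\right) = -48 - \frac{640}{113} = - \frac{6064}{113} \approx -53.664$)
$n{\left(B,w \right)} = - \frac{6064}{113} - B$
$n{\left(l{\left(14 \right)},C{\left(-9,-14 \right)} \right)} - 27008 = \left(- \frac{6064}{113} - - \frac{1}{13}\right) - 27008 = \left(- \frac{6064}{113} + \frac{1}{13}\right) - 27008 = - \frac{78719}{1469} - 27008 = - \frac{39753471}{1469}$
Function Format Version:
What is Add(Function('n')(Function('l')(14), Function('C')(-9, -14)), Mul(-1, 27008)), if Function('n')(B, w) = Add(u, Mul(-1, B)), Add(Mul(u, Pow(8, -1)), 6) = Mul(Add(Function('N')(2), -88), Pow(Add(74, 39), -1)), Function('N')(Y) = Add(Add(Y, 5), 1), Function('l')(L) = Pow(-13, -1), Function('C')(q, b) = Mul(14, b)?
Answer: Rational(-39753471, 1469) ≈ -27062.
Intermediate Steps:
Function('l')(L) = Rational(-1, 13)
Function('N')(Y) = Add(6, Y) (Function('N')(Y) = Add(Add(5, Y), 1) = Add(6, Y))
u = Rational(-6064, 113) (u = Add(-48, Mul(8, Mul(Add(Add(6, 2), -88), Pow(Add(74, 39), -1)))) = Add(-48, Mul(8, Mul(Add(8, -88), Pow(113, -1)))) = Add(-48, Mul(8, Mul(-80, Rational(1, 113)))) = Add(-48, Mul(8, Rational(-80, 113))) = Add(-48, Rational(-640, 113)) = Rational(-6064, 113) ≈ -53.664)
Function('n')(B, w) = Add(Rational(-6064, 113), Mul(-1, B))
Add(Function('n')(Function('l')(14), Function('C')(-9, -14)), Mul(-1, 27008)) = Add(Add(Rational(-6064, 113), Mul(-1, Rational(-1, 13))), Mul(-1, 27008)) = Add(Add(Rational(-6064, 113), Rational(1, 13)), -27008) = Add(Rational(-78719, 1469), -27008) = Rational(-39753471, 1469)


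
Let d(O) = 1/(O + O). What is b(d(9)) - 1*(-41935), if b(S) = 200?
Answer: 42135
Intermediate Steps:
d(O) = 1/(2*O)
b(d(9)) - 1*(-41935) = 200 - 1*(-41935) = 200 + 41935 = 42135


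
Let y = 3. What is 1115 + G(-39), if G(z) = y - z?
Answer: 1157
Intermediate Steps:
G(z) = 3 - z
1115 + G(-39) = 1115 + (3 - 1*(-39)) = 1115 + (3 + 39) = 1115 + 42 = 1157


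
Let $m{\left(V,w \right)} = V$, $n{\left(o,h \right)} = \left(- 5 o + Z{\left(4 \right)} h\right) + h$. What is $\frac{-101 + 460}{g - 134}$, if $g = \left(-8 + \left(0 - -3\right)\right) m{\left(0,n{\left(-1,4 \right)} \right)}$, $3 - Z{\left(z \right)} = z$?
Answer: $- \frac{359}{134} \approx -2.6791$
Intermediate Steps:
$Z{\left(z \right)} = 3 - z$
$n{\left(o,h \right)} = - 5 o$ ($n{\left(o,h \right)} = \left(- 5 o + \left(3 - 4\right) h\right) + h = \left(- 5 o - h\right) + h = \left(- h - 5 o\right) + h = - 5 o$)
$g = 0$ ($g = \left(-8 + \left(0 - -3\right)\right) 0 = \left(-8 + \left(0 + 3\right)\right) 0 = \left(-8 + 3\right) 0 = \left(-5\right) 0 = 0$)
$\frac{-101 + 460}{g - 134} = \frac{-101 + 460}{0 - 134} = \frac{359}{-134} = 359 \left(- \frac{1}{134}\right) = - \frac{359}{134}$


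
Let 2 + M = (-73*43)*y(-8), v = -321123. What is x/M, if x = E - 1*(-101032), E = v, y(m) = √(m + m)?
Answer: 220091/78826570 - 690865649*I/39413285 ≈ 0.0027921 - 17.529*I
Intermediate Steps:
y(m) = √2*√m (y(m) = √(2*m) = √2*√m)
E = -321123
M = -2 - 12556*I (M = -2 + (-73*43)*(√2*√(-8)) = -2 - 3139*√2*2*I*√2 = -2 - 12556*I ≈ -2.0 - 12556.0*I)
x = -220091 (x = -321123 - 1*(-101032) = -321123 + 101032 = -220091)
x/M = -220091*(-2 + 12556*I)/157653140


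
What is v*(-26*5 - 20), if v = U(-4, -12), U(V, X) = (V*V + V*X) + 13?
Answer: -11550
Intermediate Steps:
U(V, X) = 13 + V² + V*X (U(V, X) = (V² + V*X) + 13 = 13 + V² + V*X)
v = 77 (v = 13 + (-4)² - 4*(-12) = 13 + 16 + 48 = 77)
v*(-26*5 - 20) = 77*(-26*5 - 20) = 77*(-130 - 20) = 77*(-150) = -11550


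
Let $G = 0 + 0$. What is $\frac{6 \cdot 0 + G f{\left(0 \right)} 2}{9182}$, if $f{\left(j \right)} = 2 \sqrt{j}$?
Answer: $0$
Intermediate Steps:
$G = 0$
$\frac{6 \cdot 0 + G f{\left(0 \right)} 2}{9182} = \frac{6 \cdot 0 + 0 \cdot 2 \sqrt{0} \cdot 2}{9182} = \frac{0 + 0 \cdot 2 \cdot 0 \cdot 2}{9182} = \frac{0 + 0 \cdot 0 \cdot 2}{9182} = \frac{0 + 0 \cdot 2}{9182} = \frac{0 + 0}{9182} = \frac{1}{9182} \cdot 0 = 0$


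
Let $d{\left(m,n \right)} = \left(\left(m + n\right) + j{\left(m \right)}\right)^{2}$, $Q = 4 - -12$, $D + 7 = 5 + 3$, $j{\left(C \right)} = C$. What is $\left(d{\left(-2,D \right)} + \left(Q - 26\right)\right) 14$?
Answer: $-14$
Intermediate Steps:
$D = 1$ ($D = -7 + \left(5 + 3\right) = -7 + 8 = 1$)
$Q = 16$ ($Q = 4 + 12 = 16$)
$d{\left(m,n \right)} = \left(n + 2 m\right)^{2}$ ($d{\left(m,n \right)} = \left(\left(m + n\right) + m\right)^{2} = \left(n + 2 m\right)^{2}$)
$\left(d{\left(-2,D \right)} + \left(Q - 26\right)\right) 14 = \left(\left(1 + 2 \left(-2\right)\right)^{2} + \left(16 - 26\right)\right) 14 = \left(\left(1 - 4\right)^{2} + \left(16 - 26\right)\right) 14 = \left(\left(-3\right)^{2} - 10\right) 14 = \left(9 - 10\right) 14 = \left(-1\right) 14 = -14$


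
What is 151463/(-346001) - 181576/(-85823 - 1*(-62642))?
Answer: 59314413773/8020649181 ≈ 7.3952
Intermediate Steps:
151463/(-346001) - 181576/(-85823 - 1*(-62642)) = 151463*(-1/346001) - 181576/(-85823 + 62642) = -151463/346001 - 181576/(-23181) = -151463/346001 - 181576*(-1/23181) = -151463/346001 + 181576/23181 = 59314413773/8020649181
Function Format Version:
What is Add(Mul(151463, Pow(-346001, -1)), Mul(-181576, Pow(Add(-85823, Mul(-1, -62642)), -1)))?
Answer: Rational(59314413773, 8020649181) ≈ 7.3952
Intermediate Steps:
Add(Mul(151463, Pow(-346001, -1)), Mul(-181576, Pow(Add(-85823, Mul(-1, -62642)), -1))) = Add(Mul(151463, Rational(-1, 346001)), Mul(-181576, Pow(Add(-85823, 62642), -1))) = Add(Rational(-151463, 346001), Mul(-181576, Pow(-23181, -1))) = Add(Rational(-151463, 346001), Mul(-181576, Rational(-1, 23181))) = Add(Rational(-151463, 346001), Rational(181576, 23181)) = Rational(59314413773, 8020649181)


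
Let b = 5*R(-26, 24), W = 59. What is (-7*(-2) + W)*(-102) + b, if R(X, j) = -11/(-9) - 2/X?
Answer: -870422/117 ≈ -7439.5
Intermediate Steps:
R(X, j) = 11/9 - 2/X (R(X, j) = -11*(-⅑) - 2/X = 11/9 - 2/X)
b = 760/117 (b = 5*(11/9 - 2/(-26)) = 5*(11/9 - 2*(-1/26)) = 5*(11/9 + 1/13) = 5*(152/117) = 760/117 ≈ 6.4957)
(-7*(-2) + W)*(-102) + b = (-7*(-2) + 59)*(-102) + 760/117 = (14 + 59)*(-102) + 760/117 = 73*(-102) + 760/117 = -7446 + 760/117 = -870422/117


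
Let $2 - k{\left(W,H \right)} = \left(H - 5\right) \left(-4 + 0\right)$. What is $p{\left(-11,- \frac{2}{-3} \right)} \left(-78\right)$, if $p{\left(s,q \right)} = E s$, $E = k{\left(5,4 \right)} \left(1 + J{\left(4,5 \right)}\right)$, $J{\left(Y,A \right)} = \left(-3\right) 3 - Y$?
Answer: $20592$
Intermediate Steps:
$J{\left(Y,A \right)} = -9 - Y$
$k{\left(W,H \right)} = -18 + 4 H$ ($k{\left(W,H \right)} = 2 - \left(H - 5\right) \left(-4 + 0\right) = 2 - \left(-5 + H\right) \left(-4\right) = 2 - \left(20 - 4 H\right) = 2 + \left(-20 + 4 H\right) = -18 + 4 H$)
$E = 24$ ($E = \left(-18 + 4 \cdot 4\right) \left(1 - 13\right) = \left(-18 + 16\right) \left(1 - 13\right) = - 2 \left(1 - 13\right) = \left(-2\right) \left(-12\right) = 24$)
$p{\left(s,q \right)} = 24 s$
$p{\left(-11,- \frac{2}{-3} \right)} \left(-78\right) = 24 \left(-11\right) \left(-78\right) = \left(-264\right) \left(-78\right) = 20592$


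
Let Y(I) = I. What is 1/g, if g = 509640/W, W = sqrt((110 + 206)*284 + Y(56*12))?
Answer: sqrt(5651)/127410 ≈ 0.00059001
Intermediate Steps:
W = 4*sqrt(5651) (W = sqrt((110 + 206)*284 + 56*12) = sqrt(316*284 + 672) = sqrt(89744 + 672) = sqrt(90416) = 4*sqrt(5651) ≈ 300.69)
g = 127410*sqrt(5651)/5651 (g = 509640/((4*sqrt(5651))) = 509640*(sqrt(5651)/22604) = 127410*sqrt(5651)/5651 ≈ 1694.9)
1/g = 1/(127410*sqrt(5651)/5651) = sqrt(5651)/127410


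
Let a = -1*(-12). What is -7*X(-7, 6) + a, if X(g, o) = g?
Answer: 61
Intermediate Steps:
a = 12
-7*X(-7, 6) + a = -7*(-7) + 12 = 49 + 12 = 61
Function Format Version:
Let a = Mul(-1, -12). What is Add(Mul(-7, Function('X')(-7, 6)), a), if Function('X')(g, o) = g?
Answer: 61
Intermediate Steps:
a = 12
Add(Mul(-7, Function('X')(-7, 6)), a) = Add(Mul(-7, -7), 12) = Add(49, 12) = 61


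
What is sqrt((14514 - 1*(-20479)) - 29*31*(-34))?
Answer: 41*sqrt(39) ≈ 256.04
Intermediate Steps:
sqrt((14514 - 1*(-20479)) - 29*31*(-34)) = sqrt((14514 + 20479) - 899*(-34)) = sqrt(34993 + 30566) = sqrt(65559) = 41*sqrt(39)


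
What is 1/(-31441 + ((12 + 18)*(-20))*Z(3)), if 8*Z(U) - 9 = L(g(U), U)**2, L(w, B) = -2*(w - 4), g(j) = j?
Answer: -1/32416 ≈ -3.0849e-5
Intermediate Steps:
L(w, B) = 8 - 2*w (L(w, B) = -2*(-4 + w) = 8 - 2*w)
Z(U) = 9/8 + (8 - 2*U)**2/8
1/(-31441 + ((12 + 18)*(-20))*Z(3)) = 1/(-31441 + ((12 + 18)*(-20))*(9/8 + (-4 + 3)**2/2)) = 1/(-31441 + (30*(-20))*(9/8 + (1/2)*(-1)**2)) = 1/(-31441 - 600*(9/8 + (1/2)*1)) = 1/(-31441 - 600*(9/8 + 1/2)) = 1/(-31441 - 600*13/8) = 1/(-31441 - 975) = 1/(-32416) = -1/32416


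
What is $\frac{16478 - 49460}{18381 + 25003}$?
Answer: $- \frac{16491}{21692} \approx -0.76023$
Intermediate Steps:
$\frac{16478 - 49460}{18381 + 25003} = - \frac{32982}{43384} = \left(-32982\right) \frac{1}{43384} = - \frac{16491}{21692}$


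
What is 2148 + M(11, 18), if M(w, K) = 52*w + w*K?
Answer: 2918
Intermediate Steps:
M(w, K) = 52*w + K*w
2148 + M(11, 18) = 2148 + 11*(52 + 18) = 2148 + 11*70 = 2148 + 770 = 2918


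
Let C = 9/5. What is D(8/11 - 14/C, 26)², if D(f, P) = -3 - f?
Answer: 160801/9801 ≈ 16.407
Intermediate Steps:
C = 9/5 (C = 9*(⅕) = 9/5 ≈ 1.8000)
D(8/11 - 14/C, 26)² = (-3 - (8/11 - 14/9/5))² = (-3 - (8*(1/11) - 14*5/9))² = (-3 - (8/11 - 70/9))² = (-3 - 1*(-698/99))² = (-3 + 698/99)² = (401/99)² = 160801/9801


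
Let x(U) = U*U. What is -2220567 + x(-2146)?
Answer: 2384749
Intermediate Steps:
x(U) = U²
-2220567 + x(-2146) = -2220567 + (-2146)² = -2220567 + 4605316 = 2384749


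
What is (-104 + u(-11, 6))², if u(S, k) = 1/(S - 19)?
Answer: 9740641/900 ≈ 10823.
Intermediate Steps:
u(S, k) = 1/(-19 + S)
(-104 + u(-11, 6))² = (-104 + 1/(-19 - 11))² = (-104 + 1/(-30))² = (-104 - 1/30)² = (-3121/30)² = 9740641/900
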